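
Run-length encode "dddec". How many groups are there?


Input: dddec
Scanning for consecutive runs:
  Group 1: 'd' x 3 (positions 0-2)
  Group 2: 'e' x 1 (positions 3-3)
  Group 3: 'c' x 1 (positions 4-4)
Total groups: 3

3


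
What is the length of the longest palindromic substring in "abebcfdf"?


Input: "abebcfdf"
Checking substrings for palindromes:
  [1:4] "beb" (len 3) => palindrome
  [5:8] "fdf" (len 3) => palindrome
Longest palindromic substring: "beb" with length 3

3


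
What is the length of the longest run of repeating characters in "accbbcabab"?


Input: "accbbcabab"
Scanning for longest run:
  Position 1 ('c'): new char, reset run to 1
  Position 2 ('c'): continues run of 'c', length=2
  Position 3 ('b'): new char, reset run to 1
  Position 4 ('b'): continues run of 'b', length=2
  Position 5 ('c'): new char, reset run to 1
  Position 6 ('a'): new char, reset run to 1
  Position 7 ('b'): new char, reset run to 1
  Position 8 ('a'): new char, reset run to 1
  Position 9 ('b'): new char, reset run to 1
Longest run: 'c' with length 2

2


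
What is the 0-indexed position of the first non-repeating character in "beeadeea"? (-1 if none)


Input: beeadeea
Character frequencies:
  'a': 2
  'b': 1
  'd': 1
  'e': 4
Scanning left to right for freq == 1:
  Position 0 ('b'): unique! => answer = 0

0


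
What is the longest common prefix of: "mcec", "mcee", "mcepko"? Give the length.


Words: mcec, mcee, mcepko
  Position 0: all 'm' => match
  Position 1: all 'c' => match
  Position 2: all 'e' => match
  Position 3: ('c', 'e', 'p') => mismatch, stop
LCP = "mce" (length 3)

3


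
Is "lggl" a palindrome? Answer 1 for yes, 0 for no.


Input: lggl
Reversed: lggl
  Compare pos 0 ('l') with pos 3 ('l'): match
  Compare pos 1 ('g') with pos 2 ('g'): match
Result: palindrome

1


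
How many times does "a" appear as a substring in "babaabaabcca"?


Searching for "a" in "babaabaabcca"
Scanning each position:
  Position 0: "b" => no
  Position 1: "a" => MATCH
  Position 2: "b" => no
  Position 3: "a" => MATCH
  Position 4: "a" => MATCH
  Position 5: "b" => no
  Position 6: "a" => MATCH
  Position 7: "a" => MATCH
  Position 8: "b" => no
  Position 9: "c" => no
  Position 10: "c" => no
  Position 11: "a" => MATCH
Total occurrences: 6

6


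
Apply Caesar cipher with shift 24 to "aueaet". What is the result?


Caesar cipher: shift "aueaet" by 24
  'a' (pos 0) + 24 = pos 24 = 'y'
  'u' (pos 20) + 24 = pos 18 = 's'
  'e' (pos 4) + 24 = pos 2 = 'c'
  'a' (pos 0) + 24 = pos 24 = 'y'
  'e' (pos 4) + 24 = pos 2 = 'c'
  't' (pos 19) + 24 = pos 17 = 'r'
Result: yscycr

yscycr


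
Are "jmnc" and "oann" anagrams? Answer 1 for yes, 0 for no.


Strings: "jmnc", "oann"
Sorted first:  cjmn
Sorted second: anno
Differ at position 0: 'c' vs 'a' => not anagrams

0


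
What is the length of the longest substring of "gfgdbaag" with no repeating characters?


Input: "gfgdbaag"
Sliding window (track last position of each char):
  Position 0 ('g'): window [0,0] length 1 -- new best
  Position 1 ('f'): window [0,1] length 2 -- new best
  Position 2 ('g'): repeat (last at 0), move window start to 1
  Position 2 ('g'): window [1,2] length 2
  Position 3 ('d'): window [1,3] length 3 -- new best
  Position 4 ('b'): window [1,4] length 4 -- new best
  Position 5 ('a'): window [1,5] length 5 -- new best
  Position 6 ('a'): repeat (last at 5), move window start to 6
  Position 6 ('a'): window [6,6] length 1
  Position 7 ('g'): window [6,7] length 2
Longest substring with no repeats: "fgdba" with length 5

5


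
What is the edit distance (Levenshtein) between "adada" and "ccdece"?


Computing edit distance: "adada" -> "ccdece"
DP table:
           c    c    d    e    c    e
      0    1    2    3    4    5    6
  a   1    1    2    3    4    5    6
  d   2    2    2    2    3    4    5
  a   3    3    3    3    3    4    5
  d   4    4    4    3    4    4    5
  a   5    5    5    4    4    5    5
Edit distance = dp[5][6] = 5

5


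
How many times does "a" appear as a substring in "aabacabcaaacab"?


Searching for "a" in "aabacabcaaacab"
Scanning each position:
  Position 0: "a" => MATCH
  Position 1: "a" => MATCH
  Position 2: "b" => no
  Position 3: "a" => MATCH
  Position 4: "c" => no
  Position 5: "a" => MATCH
  Position 6: "b" => no
  Position 7: "c" => no
  Position 8: "a" => MATCH
  Position 9: "a" => MATCH
  Position 10: "a" => MATCH
  Position 11: "c" => no
  Position 12: "a" => MATCH
  Position 13: "b" => no
Total occurrences: 8

8


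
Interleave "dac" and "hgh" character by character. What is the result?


Interleaving "dac" and "hgh":
  Position 0: 'd' from first, 'h' from second => "dh"
  Position 1: 'a' from first, 'g' from second => "ag"
  Position 2: 'c' from first, 'h' from second => "ch"
Result: dhagch

dhagch


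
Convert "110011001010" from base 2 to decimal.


Input: "110011001010" in base 2
Positional expansion:
  Digit '1' (value 1) x 2^11 = 2048
  Digit '1' (value 1) x 2^10 = 1024
  Digit '0' (value 0) x 2^9 = 0
  Digit '0' (value 0) x 2^8 = 0
  Digit '1' (value 1) x 2^7 = 128
  Digit '1' (value 1) x 2^6 = 64
  Digit '0' (value 0) x 2^5 = 0
  Digit '0' (value 0) x 2^4 = 0
  Digit '1' (value 1) x 2^3 = 8
  Digit '0' (value 0) x 2^2 = 0
  Digit '1' (value 1) x 2^1 = 2
  Digit '0' (value 0) x 2^0 = 0
Sum = 3274

3274


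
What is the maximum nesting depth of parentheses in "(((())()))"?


Input: "(((())()))"
Tracking depth:
  Position 0 '(': depth becomes 1
  Position 1 '(': depth becomes 2
  Position 2 '(': depth becomes 3
  Position 3 '(': depth becomes 4
  Position 4 ')': depth becomes 3
  Position 5 ')': depth becomes 2
  Position 6 '(': depth becomes 3
  Position 7 ')': depth becomes 2
  Position 8 ')': depth becomes 1
  Position 9 ')': depth becomes 0
Maximum depth reached: 4

4


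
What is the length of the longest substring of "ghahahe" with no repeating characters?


Input: "ghahahe"
Sliding window (track last position of each char):
  Position 0 ('g'): window [0,0] length 1 -- new best
  Position 1 ('h'): window [0,1] length 2 -- new best
  Position 2 ('a'): window [0,2] length 3 -- new best
  Position 3 ('h'): repeat (last at 1), move window start to 2
  Position 3 ('h'): window [2,3] length 2
  Position 4 ('a'): repeat (last at 2), move window start to 3
  Position 4 ('a'): window [3,4] length 2
  Position 5 ('h'): repeat (last at 3), move window start to 4
  Position 5 ('h'): window [4,5] length 2
  Position 6 ('e'): window [4,6] length 3
Longest substring with no repeats: "gha" with length 3

3


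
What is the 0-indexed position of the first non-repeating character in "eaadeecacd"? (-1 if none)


Input: eaadeecacd
Character frequencies:
  'a': 3
  'c': 2
  'd': 2
  'e': 3
Scanning left to right for freq == 1:
  Position 0 ('e'): freq=3, skip
  Position 1 ('a'): freq=3, skip
  Position 2 ('a'): freq=3, skip
  Position 3 ('d'): freq=2, skip
  Position 4 ('e'): freq=3, skip
  Position 5 ('e'): freq=3, skip
  Position 6 ('c'): freq=2, skip
  Position 7 ('a'): freq=3, skip
  Position 8 ('c'): freq=2, skip
  Position 9 ('d'): freq=2, skip
  No unique character found => answer = -1

-1


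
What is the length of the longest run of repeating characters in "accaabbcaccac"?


Input: "accaabbcaccac"
Scanning for longest run:
  Position 1 ('c'): new char, reset run to 1
  Position 2 ('c'): continues run of 'c', length=2
  Position 3 ('a'): new char, reset run to 1
  Position 4 ('a'): continues run of 'a', length=2
  Position 5 ('b'): new char, reset run to 1
  Position 6 ('b'): continues run of 'b', length=2
  Position 7 ('c'): new char, reset run to 1
  Position 8 ('a'): new char, reset run to 1
  Position 9 ('c'): new char, reset run to 1
  Position 10 ('c'): continues run of 'c', length=2
  Position 11 ('a'): new char, reset run to 1
  Position 12 ('c'): new char, reset run to 1
Longest run: 'c' with length 2

2


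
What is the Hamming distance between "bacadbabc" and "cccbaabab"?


Comparing "bacadbabc" and "cccbaabab" position by position:
  Position 0: 'b' vs 'c' => differ
  Position 1: 'a' vs 'c' => differ
  Position 2: 'c' vs 'c' => same
  Position 3: 'a' vs 'b' => differ
  Position 4: 'd' vs 'a' => differ
  Position 5: 'b' vs 'a' => differ
  Position 6: 'a' vs 'b' => differ
  Position 7: 'b' vs 'a' => differ
  Position 8: 'c' vs 'b' => differ
Total differences (Hamming distance): 8

8


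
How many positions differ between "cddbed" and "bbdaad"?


Comparing "cddbed" and "bbdaad" position by position:
  Position 0: 'c' vs 'b' => DIFFER
  Position 1: 'd' vs 'b' => DIFFER
  Position 2: 'd' vs 'd' => same
  Position 3: 'b' vs 'a' => DIFFER
  Position 4: 'e' vs 'a' => DIFFER
  Position 5: 'd' vs 'd' => same
Positions that differ: 4

4


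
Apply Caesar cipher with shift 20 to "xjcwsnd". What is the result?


Caesar cipher: shift "xjcwsnd" by 20
  'x' (pos 23) + 20 = pos 17 = 'r'
  'j' (pos 9) + 20 = pos 3 = 'd'
  'c' (pos 2) + 20 = pos 22 = 'w'
  'w' (pos 22) + 20 = pos 16 = 'q'
  's' (pos 18) + 20 = pos 12 = 'm'
  'n' (pos 13) + 20 = pos 7 = 'h'
  'd' (pos 3) + 20 = pos 23 = 'x'
Result: rdwqmhx

rdwqmhx


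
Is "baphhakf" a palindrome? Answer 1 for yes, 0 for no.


Input: baphhakf
Reversed: fkahhpab
  Compare pos 0 ('b') with pos 7 ('f'): MISMATCH
  Compare pos 1 ('a') with pos 6 ('k'): MISMATCH
  Compare pos 2 ('p') with pos 5 ('a'): MISMATCH
  Compare pos 3 ('h') with pos 4 ('h'): match
Result: not a palindrome

0


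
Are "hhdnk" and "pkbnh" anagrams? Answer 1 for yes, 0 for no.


Strings: "hhdnk", "pkbnh"
Sorted first:  dhhkn
Sorted second: bhknp
Differ at position 0: 'd' vs 'b' => not anagrams

0


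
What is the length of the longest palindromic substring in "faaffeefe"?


Input: "faaffeefe"
Checking substrings for palindromes:
  [0:4] "faaf" (len 4) => palindrome
  [4:8] "feef" (len 4) => palindrome
  [6:9] "efe" (len 3) => palindrome
  [1:3] "aa" (len 2) => palindrome
  [3:5] "ff" (len 2) => palindrome
  [5:7] "ee" (len 2) => palindrome
Longest palindromic substring: "faaf" with length 4

4


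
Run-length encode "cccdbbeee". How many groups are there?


Input: cccdbbeee
Scanning for consecutive runs:
  Group 1: 'c' x 3 (positions 0-2)
  Group 2: 'd' x 1 (positions 3-3)
  Group 3: 'b' x 2 (positions 4-5)
  Group 4: 'e' x 3 (positions 6-8)
Total groups: 4

4


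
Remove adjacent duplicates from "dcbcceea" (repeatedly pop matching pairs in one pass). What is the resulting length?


Input: dcbcceea
Stack-based adjacent duplicate removal:
  Read 'd': push. Stack: d
  Read 'c': push. Stack: dc
  Read 'b': push. Stack: dcb
  Read 'c': push. Stack: dcbc
  Read 'c': matches stack top 'c' => pop. Stack: dcb
  Read 'e': push. Stack: dcbe
  Read 'e': matches stack top 'e' => pop. Stack: dcb
  Read 'a': push. Stack: dcba
Final stack: "dcba" (length 4)

4


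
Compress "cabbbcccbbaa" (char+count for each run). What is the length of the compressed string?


Input: cabbbcccbbaa
Runs:
  'c' x 1 => "c1"
  'a' x 1 => "a1"
  'b' x 3 => "b3"
  'c' x 3 => "c3"
  'b' x 2 => "b2"
  'a' x 2 => "a2"
Compressed: "c1a1b3c3b2a2"
Compressed length: 12

12


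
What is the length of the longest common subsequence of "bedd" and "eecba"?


LCS of "bedd" and "eecba"
DP table:
           e    e    c    b    a
      0    0    0    0    0    0
  b   0    0    0    0    1    1
  e   0    1    1    1    1    1
  d   0    1    1    1    1    1
  d   0    1    1    1    1    1
LCS length = dp[4][5] = 1

1


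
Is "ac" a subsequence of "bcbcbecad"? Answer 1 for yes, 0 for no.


Check if "ac" is a subsequence of "bcbcbecad"
Greedy scan:
  Position 0 ('b'): no match needed
  Position 1 ('c'): no match needed
  Position 2 ('b'): no match needed
  Position 3 ('c'): no match needed
  Position 4 ('b'): no match needed
  Position 5 ('e'): no match needed
  Position 6 ('c'): no match needed
  Position 7 ('a'): matches sub[0] = 'a'
  Position 8 ('d'): no match needed
Only matched 1/2 characters => not a subsequence

0


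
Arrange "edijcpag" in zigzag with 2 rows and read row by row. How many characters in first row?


Zigzag "edijcpag" into 2 rows:
Placing characters:
  'e' => row 0
  'd' => row 1
  'i' => row 0
  'j' => row 1
  'c' => row 0
  'p' => row 1
  'a' => row 0
  'g' => row 1
Rows:
  Row 0: "eica"
  Row 1: "djpg"
First row length: 4

4


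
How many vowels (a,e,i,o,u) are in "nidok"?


Input: nidok
Checking each character:
  'n' at position 0: consonant
  'i' at position 1: vowel (running total: 1)
  'd' at position 2: consonant
  'o' at position 3: vowel (running total: 2)
  'k' at position 4: consonant
Total vowels: 2

2


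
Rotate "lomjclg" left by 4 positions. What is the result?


Input: "lomjclg", rotate left by 4
First 4 characters: "lomj"
Remaining characters: "clg"
Concatenate remaining + first: "clg" + "lomj" = "clglomj"

clglomj


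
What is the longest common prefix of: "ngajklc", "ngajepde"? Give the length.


Words: ngajklc, ngajepde
  Position 0: all 'n' => match
  Position 1: all 'g' => match
  Position 2: all 'a' => match
  Position 3: all 'j' => match
  Position 4: ('k', 'e') => mismatch, stop
LCP = "ngaj" (length 4)

4


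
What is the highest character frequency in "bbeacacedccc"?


Input: bbeacacedccc
Character counts:
  'a': 2
  'b': 2
  'c': 5
  'd': 1
  'e': 2
Maximum frequency: 5

5


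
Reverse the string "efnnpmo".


Input: efnnpmo
Reading characters right to left:
  Position 6: 'o'
  Position 5: 'm'
  Position 4: 'p'
  Position 3: 'n'
  Position 2: 'n'
  Position 1: 'f'
  Position 0: 'e'
Reversed: ompnnfe

ompnnfe


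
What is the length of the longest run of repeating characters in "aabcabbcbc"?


Input: "aabcabbcbc"
Scanning for longest run:
  Position 1 ('a'): continues run of 'a', length=2
  Position 2 ('b'): new char, reset run to 1
  Position 3 ('c'): new char, reset run to 1
  Position 4 ('a'): new char, reset run to 1
  Position 5 ('b'): new char, reset run to 1
  Position 6 ('b'): continues run of 'b', length=2
  Position 7 ('c'): new char, reset run to 1
  Position 8 ('b'): new char, reset run to 1
  Position 9 ('c'): new char, reset run to 1
Longest run: 'a' with length 2

2


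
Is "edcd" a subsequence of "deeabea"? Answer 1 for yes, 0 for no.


Check if "edcd" is a subsequence of "deeabea"
Greedy scan:
  Position 0 ('d'): no match needed
  Position 1 ('e'): matches sub[0] = 'e'
  Position 2 ('e'): no match needed
  Position 3 ('a'): no match needed
  Position 4 ('b'): no match needed
  Position 5 ('e'): no match needed
  Position 6 ('a'): no match needed
Only matched 1/4 characters => not a subsequence

0


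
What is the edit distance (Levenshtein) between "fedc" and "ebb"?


Computing edit distance: "fedc" -> "ebb"
DP table:
           e    b    b
      0    1    2    3
  f   1    1    2    3
  e   2    1    2    3
  d   3    2    2    3
  c   4    3    3    3
Edit distance = dp[4][3] = 3

3


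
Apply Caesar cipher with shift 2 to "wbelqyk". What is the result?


Caesar cipher: shift "wbelqyk" by 2
  'w' (pos 22) + 2 = pos 24 = 'y'
  'b' (pos 1) + 2 = pos 3 = 'd'
  'e' (pos 4) + 2 = pos 6 = 'g'
  'l' (pos 11) + 2 = pos 13 = 'n'
  'q' (pos 16) + 2 = pos 18 = 's'
  'y' (pos 24) + 2 = pos 0 = 'a'
  'k' (pos 10) + 2 = pos 12 = 'm'
Result: ydgnsam

ydgnsam


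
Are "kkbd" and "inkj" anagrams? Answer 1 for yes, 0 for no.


Strings: "kkbd", "inkj"
Sorted first:  bdkk
Sorted second: ijkn
Differ at position 0: 'b' vs 'i' => not anagrams

0


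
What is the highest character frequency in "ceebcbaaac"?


Input: ceebcbaaac
Character counts:
  'a': 3
  'b': 2
  'c': 3
  'e': 2
Maximum frequency: 3

3


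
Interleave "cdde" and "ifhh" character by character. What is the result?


Interleaving "cdde" and "ifhh":
  Position 0: 'c' from first, 'i' from second => "ci"
  Position 1: 'd' from first, 'f' from second => "df"
  Position 2: 'd' from first, 'h' from second => "dh"
  Position 3: 'e' from first, 'h' from second => "eh"
Result: cidfdheh

cidfdheh


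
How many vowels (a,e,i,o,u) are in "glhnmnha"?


Input: glhnmnha
Checking each character:
  'g' at position 0: consonant
  'l' at position 1: consonant
  'h' at position 2: consonant
  'n' at position 3: consonant
  'm' at position 4: consonant
  'n' at position 5: consonant
  'h' at position 6: consonant
  'a' at position 7: vowel (running total: 1)
Total vowels: 1

1


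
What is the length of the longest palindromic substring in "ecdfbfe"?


Input: "ecdfbfe"
Checking substrings for palindromes:
  [3:6] "fbf" (len 3) => palindrome
Longest palindromic substring: "fbf" with length 3

3


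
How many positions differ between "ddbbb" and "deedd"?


Comparing "ddbbb" and "deedd" position by position:
  Position 0: 'd' vs 'd' => same
  Position 1: 'd' vs 'e' => DIFFER
  Position 2: 'b' vs 'e' => DIFFER
  Position 3: 'b' vs 'd' => DIFFER
  Position 4: 'b' vs 'd' => DIFFER
Positions that differ: 4

4


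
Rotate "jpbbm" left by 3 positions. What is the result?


Input: "jpbbm", rotate left by 3
First 3 characters: "jpb"
Remaining characters: "bm"
Concatenate remaining + first: "bm" + "jpb" = "bmjpb"

bmjpb


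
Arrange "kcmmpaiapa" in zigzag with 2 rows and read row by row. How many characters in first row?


Zigzag "kcmmpaiapa" into 2 rows:
Placing characters:
  'k' => row 0
  'c' => row 1
  'm' => row 0
  'm' => row 1
  'p' => row 0
  'a' => row 1
  'i' => row 0
  'a' => row 1
  'p' => row 0
  'a' => row 1
Rows:
  Row 0: "kmpip"
  Row 1: "cmaaa"
First row length: 5

5


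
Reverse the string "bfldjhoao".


Input: bfldjhoao
Reading characters right to left:
  Position 8: 'o'
  Position 7: 'a'
  Position 6: 'o'
  Position 5: 'h'
  Position 4: 'j'
  Position 3: 'd'
  Position 2: 'l'
  Position 1: 'f'
  Position 0: 'b'
Reversed: oaohjdlfb

oaohjdlfb


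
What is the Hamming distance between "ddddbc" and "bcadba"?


Comparing "ddddbc" and "bcadba" position by position:
  Position 0: 'd' vs 'b' => differ
  Position 1: 'd' vs 'c' => differ
  Position 2: 'd' vs 'a' => differ
  Position 3: 'd' vs 'd' => same
  Position 4: 'b' vs 'b' => same
  Position 5: 'c' vs 'a' => differ
Total differences (Hamming distance): 4

4


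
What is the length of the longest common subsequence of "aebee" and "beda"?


LCS of "aebee" and "beda"
DP table:
           b    e    d    a
      0    0    0    0    0
  a   0    0    0    0    1
  e   0    0    1    1    1
  b   0    1    1    1    1
  e   0    1    2    2    2
  e   0    1    2    2    2
LCS length = dp[5][4] = 2

2


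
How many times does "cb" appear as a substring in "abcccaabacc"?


Searching for "cb" in "abcccaabacc"
Scanning each position:
  Position 0: "ab" => no
  Position 1: "bc" => no
  Position 2: "cc" => no
  Position 3: "cc" => no
  Position 4: "ca" => no
  Position 5: "aa" => no
  Position 6: "ab" => no
  Position 7: "ba" => no
  Position 8: "ac" => no
  Position 9: "cc" => no
Total occurrences: 0

0


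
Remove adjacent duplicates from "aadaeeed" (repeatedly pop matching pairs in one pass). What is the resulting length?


Input: aadaeeed
Stack-based adjacent duplicate removal:
  Read 'a': push. Stack: a
  Read 'a': matches stack top 'a' => pop. Stack: (empty)
  Read 'd': push. Stack: d
  Read 'a': push. Stack: da
  Read 'e': push. Stack: dae
  Read 'e': matches stack top 'e' => pop. Stack: da
  Read 'e': push. Stack: dae
  Read 'd': push. Stack: daed
Final stack: "daed" (length 4)

4


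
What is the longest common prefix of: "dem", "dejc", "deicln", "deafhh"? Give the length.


Words: dem, dejc, deicln, deafhh
  Position 0: all 'd' => match
  Position 1: all 'e' => match
  Position 2: ('m', 'j', 'i', 'a') => mismatch, stop
LCP = "de" (length 2)

2


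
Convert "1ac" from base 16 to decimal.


Input: "1ac" in base 16
Positional expansion:
  Digit '1' (value 1) x 16^2 = 256
  Digit 'a' (value 10) x 16^1 = 160
  Digit 'c' (value 12) x 16^0 = 12
Sum = 428

428


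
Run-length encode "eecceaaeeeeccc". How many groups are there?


Input: eecceaaeeeeccc
Scanning for consecutive runs:
  Group 1: 'e' x 2 (positions 0-1)
  Group 2: 'c' x 2 (positions 2-3)
  Group 3: 'e' x 1 (positions 4-4)
  Group 4: 'a' x 2 (positions 5-6)
  Group 5: 'e' x 4 (positions 7-10)
  Group 6: 'c' x 3 (positions 11-13)
Total groups: 6

6


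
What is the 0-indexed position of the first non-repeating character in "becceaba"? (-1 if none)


Input: becceaba
Character frequencies:
  'a': 2
  'b': 2
  'c': 2
  'e': 2
Scanning left to right for freq == 1:
  Position 0 ('b'): freq=2, skip
  Position 1 ('e'): freq=2, skip
  Position 2 ('c'): freq=2, skip
  Position 3 ('c'): freq=2, skip
  Position 4 ('e'): freq=2, skip
  Position 5 ('a'): freq=2, skip
  Position 6 ('b'): freq=2, skip
  Position 7 ('a'): freq=2, skip
  No unique character found => answer = -1

-1


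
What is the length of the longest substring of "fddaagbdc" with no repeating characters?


Input: "fddaagbdc"
Sliding window (track last position of each char):
  Position 0 ('f'): window [0,0] length 1 -- new best
  Position 1 ('d'): window [0,1] length 2 -- new best
  Position 2 ('d'): repeat (last at 1), move window start to 2
  Position 2 ('d'): window [2,2] length 1
  Position 3 ('a'): window [2,3] length 2
  Position 4 ('a'): repeat (last at 3), move window start to 4
  Position 4 ('a'): window [4,4] length 1
  Position 5 ('g'): window [4,5] length 2
  Position 6 ('b'): window [4,6] length 3 -- new best
  Position 7 ('d'): window [4,7] length 4 -- new best
  Position 8 ('c'): window [4,8] length 5 -- new best
Longest substring with no repeats: "agbdc" with length 5

5


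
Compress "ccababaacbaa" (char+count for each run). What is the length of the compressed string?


Input: ccababaacbaa
Runs:
  'c' x 2 => "c2"
  'a' x 1 => "a1"
  'b' x 1 => "b1"
  'a' x 1 => "a1"
  'b' x 1 => "b1"
  'a' x 2 => "a2"
  'c' x 1 => "c1"
  'b' x 1 => "b1"
  'a' x 2 => "a2"
Compressed: "c2a1b1a1b1a2c1b1a2"
Compressed length: 18

18


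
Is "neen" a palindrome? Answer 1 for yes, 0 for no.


Input: neen
Reversed: neen
  Compare pos 0 ('n') with pos 3 ('n'): match
  Compare pos 1 ('e') with pos 2 ('e'): match
Result: palindrome

1


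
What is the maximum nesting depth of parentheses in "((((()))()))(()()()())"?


Input: "((((()))()))(()()()())"
Tracking depth:
  Position 0 '(': depth becomes 1
  Position 1 '(': depth becomes 2
  Position 2 '(': depth becomes 3
  Position 3 '(': depth becomes 4
  Position 4 '(': depth becomes 5
  Position 5 ')': depth becomes 4
  Position 6 ')': depth becomes 3
  Position 7 ')': depth becomes 2
  Position 8 '(': depth becomes 3
  Position 9 ')': depth becomes 2
  Position 10 ')': depth becomes 1
  Position 11 ')': depth becomes 0
  Position 12 '(': depth becomes 1
  Position 13 '(': depth becomes 2
  Position 14 ')': depth becomes 1
  Position 15 '(': depth becomes 2
  Position 16 ')': depth becomes 1
  Position 17 '(': depth becomes 2
  Position 18 ')': depth becomes 1
  Position 19 '(': depth becomes 2
  Position 20 ')': depth becomes 1
  Position 21 ')': depth becomes 0
Maximum depth reached: 5

5


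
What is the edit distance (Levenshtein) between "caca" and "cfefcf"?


Computing edit distance: "caca" -> "cfefcf"
DP table:
           c    f    e    f    c    f
      0    1    2    3    4    5    6
  c   1    0    1    2    3    4    5
  a   2    1    1    2    3    4    5
  c   3    2    2    2    3    3    4
  a   4    3    3    3    3    4    4
Edit distance = dp[4][6] = 4

4


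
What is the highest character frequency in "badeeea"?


Input: badeeea
Character counts:
  'a': 2
  'b': 1
  'd': 1
  'e': 3
Maximum frequency: 3

3


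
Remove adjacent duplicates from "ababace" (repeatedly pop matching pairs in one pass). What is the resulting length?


Input: ababace
Stack-based adjacent duplicate removal:
  Read 'a': push. Stack: a
  Read 'b': push. Stack: ab
  Read 'a': push. Stack: aba
  Read 'b': push. Stack: abab
  Read 'a': push. Stack: ababa
  Read 'c': push. Stack: ababac
  Read 'e': push. Stack: ababace
Final stack: "ababace" (length 7)

7


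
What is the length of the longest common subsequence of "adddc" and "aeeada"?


LCS of "adddc" and "aeeada"
DP table:
           a    e    e    a    d    a
      0    0    0    0    0    0    0
  a   0    1    1    1    1    1    1
  d   0    1    1    1    1    2    2
  d   0    1    1    1    1    2    2
  d   0    1    1    1    1    2    2
  c   0    1    1    1    1    2    2
LCS length = dp[5][6] = 2

2


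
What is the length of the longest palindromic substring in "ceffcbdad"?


Input: "ceffcbdad"
Checking substrings for palindromes:
  [6:9] "dad" (len 3) => palindrome
  [2:4] "ff" (len 2) => palindrome
Longest palindromic substring: "dad" with length 3

3


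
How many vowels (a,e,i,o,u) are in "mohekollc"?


Input: mohekollc
Checking each character:
  'm' at position 0: consonant
  'o' at position 1: vowel (running total: 1)
  'h' at position 2: consonant
  'e' at position 3: vowel (running total: 2)
  'k' at position 4: consonant
  'o' at position 5: vowel (running total: 3)
  'l' at position 6: consonant
  'l' at position 7: consonant
  'c' at position 8: consonant
Total vowels: 3

3


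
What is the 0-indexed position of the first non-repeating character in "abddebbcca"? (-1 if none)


Input: abddebbcca
Character frequencies:
  'a': 2
  'b': 3
  'c': 2
  'd': 2
  'e': 1
Scanning left to right for freq == 1:
  Position 0 ('a'): freq=2, skip
  Position 1 ('b'): freq=3, skip
  Position 2 ('d'): freq=2, skip
  Position 3 ('d'): freq=2, skip
  Position 4 ('e'): unique! => answer = 4

4


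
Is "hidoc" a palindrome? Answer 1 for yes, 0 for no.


Input: hidoc
Reversed: codih
  Compare pos 0 ('h') with pos 4 ('c'): MISMATCH
  Compare pos 1 ('i') with pos 3 ('o'): MISMATCH
Result: not a palindrome

0


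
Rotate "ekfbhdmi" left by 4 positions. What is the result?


Input: "ekfbhdmi", rotate left by 4
First 4 characters: "ekfb"
Remaining characters: "hdmi"
Concatenate remaining + first: "hdmi" + "ekfb" = "hdmiekfb"

hdmiekfb


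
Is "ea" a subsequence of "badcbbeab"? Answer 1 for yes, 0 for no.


Check if "ea" is a subsequence of "badcbbeab"
Greedy scan:
  Position 0 ('b'): no match needed
  Position 1 ('a'): no match needed
  Position 2 ('d'): no match needed
  Position 3 ('c'): no match needed
  Position 4 ('b'): no match needed
  Position 5 ('b'): no match needed
  Position 6 ('e'): matches sub[0] = 'e'
  Position 7 ('a'): matches sub[1] = 'a'
  Position 8 ('b'): no match needed
All 2 characters matched => is a subsequence

1


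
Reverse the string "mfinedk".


Input: mfinedk
Reading characters right to left:
  Position 6: 'k'
  Position 5: 'd'
  Position 4: 'e'
  Position 3: 'n'
  Position 2: 'i'
  Position 1: 'f'
  Position 0: 'm'
Reversed: kdenifm

kdenifm


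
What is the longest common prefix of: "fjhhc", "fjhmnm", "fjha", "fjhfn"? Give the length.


Words: fjhhc, fjhmnm, fjha, fjhfn
  Position 0: all 'f' => match
  Position 1: all 'j' => match
  Position 2: all 'h' => match
  Position 3: ('h', 'm', 'a', 'f') => mismatch, stop
LCP = "fjh" (length 3)

3


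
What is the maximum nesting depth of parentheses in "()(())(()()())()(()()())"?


Input: "()(())(()()())()(()()())"
Tracking depth:
  Position 0 '(': depth becomes 1
  Position 1 ')': depth becomes 0
  Position 2 '(': depth becomes 1
  Position 3 '(': depth becomes 2
  Position 4 ')': depth becomes 1
  Position 5 ')': depth becomes 0
  Position 6 '(': depth becomes 1
  Position 7 '(': depth becomes 2
  Position 8 ')': depth becomes 1
  Position 9 '(': depth becomes 2
  Position 10 ')': depth becomes 1
  Position 11 '(': depth becomes 2
  Position 12 ')': depth becomes 1
  Position 13 ')': depth becomes 0
  Position 14 '(': depth becomes 1
  Position 15 ')': depth becomes 0
  Position 16 '(': depth becomes 1
  Position 17 '(': depth becomes 2
  Position 18 ')': depth becomes 1
  Position 19 '(': depth becomes 2
  Position 20 ')': depth becomes 1
  Position 21 '(': depth becomes 2
  Position 22 ')': depth becomes 1
  Position 23 ')': depth becomes 0
Maximum depth reached: 2

2


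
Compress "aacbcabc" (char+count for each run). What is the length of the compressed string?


Input: aacbcabc
Runs:
  'a' x 2 => "a2"
  'c' x 1 => "c1"
  'b' x 1 => "b1"
  'c' x 1 => "c1"
  'a' x 1 => "a1"
  'b' x 1 => "b1"
  'c' x 1 => "c1"
Compressed: "a2c1b1c1a1b1c1"
Compressed length: 14

14


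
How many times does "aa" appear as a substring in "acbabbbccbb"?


Searching for "aa" in "acbabbbccbb"
Scanning each position:
  Position 0: "ac" => no
  Position 1: "cb" => no
  Position 2: "ba" => no
  Position 3: "ab" => no
  Position 4: "bb" => no
  Position 5: "bb" => no
  Position 6: "bc" => no
  Position 7: "cc" => no
  Position 8: "cb" => no
  Position 9: "bb" => no
Total occurrences: 0

0


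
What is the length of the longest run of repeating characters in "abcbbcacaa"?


Input: "abcbbcacaa"
Scanning for longest run:
  Position 1 ('b'): new char, reset run to 1
  Position 2 ('c'): new char, reset run to 1
  Position 3 ('b'): new char, reset run to 1
  Position 4 ('b'): continues run of 'b', length=2
  Position 5 ('c'): new char, reset run to 1
  Position 6 ('a'): new char, reset run to 1
  Position 7 ('c'): new char, reset run to 1
  Position 8 ('a'): new char, reset run to 1
  Position 9 ('a'): continues run of 'a', length=2
Longest run: 'b' with length 2

2


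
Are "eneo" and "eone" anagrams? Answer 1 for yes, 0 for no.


Strings: "eneo", "eone"
Sorted first:  eeno
Sorted second: eeno
Sorted forms match => anagrams

1


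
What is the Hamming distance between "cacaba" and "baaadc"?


Comparing "cacaba" and "baaadc" position by position:
  Position 0: 'c' vs 'b' => differ
  Position 1: 'a' vs 'a' => same
  Position 2: 'c' vs 'a' => differ
  Position 3: 'a' vs 'a' => same
  Position 4: 'b' vs 'd' => differ
  Position 5: 'a' vs 'c' => differ
Total differences (Hamming distance): 4

4


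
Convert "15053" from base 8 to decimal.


Input: "15053" in base 8
Positional expansion:
  Digit '1' (value 1) x 8^4 = 4096
  Digit '5' (value 5) x 8^3 = 2560
  Digit '0' (value 0) x 8^2 = 0
  Digit '5' (value 5) x 8^1 = 40
  Digit '3' (value 3) x 8^0 = 3
Sum = 6699

6699


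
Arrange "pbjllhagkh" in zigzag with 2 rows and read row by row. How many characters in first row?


Zigzag "pbjllhagkh" into 2 rows:
Placing characters:
  'p' => row 0
  'b' => row 1
  'j' => row 0
  'l' => row 1
  'l' => row 0
  'h' => row 1
  'a' => row 0
  'g' => row 1
  'k' => row 0
  'h' => row 1
Rows:
  Row 0: "pjlak"
  Row 1: "blhgh"
First row length: 5

5


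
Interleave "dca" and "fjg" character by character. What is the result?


Interleaving "dca" and "fjg":
  Position 0: 'd' from first, 'f' from second => "df"
  Position 1: 'c' from first, 'j' from second => "cj"
  Position 2: 'a' from first, 'g' from second => "ag"
Result: dfcjag

dfcjag


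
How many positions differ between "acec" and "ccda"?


Comparing "acec" and "ccda" position by position:
  Position 0: 'a' vs 'c' => DIFFER
  Position 1: 'c' vs 'c' => same
  Position 2: 'e' vs 'd' => DIFFER
  Position 3: 'c' vs 'a' => DIFFER
Positions that differ: 3

3


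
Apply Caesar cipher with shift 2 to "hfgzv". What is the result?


Caesar cipher: shift "hfgzv" by 2
  'h' (pos 7) + 2 = pos 9 = 'j'
  'f' (pos 5) + 2 = pos 7 = 'h'
  'g' (pos 6) + 2 = pos 8 = 'i'
  'z' (pos 25) + 2 = pos 1 = 'b'
  'v' (pos 21) + 2 = pos 23 = 'x'
Result: jhibx

jhibx


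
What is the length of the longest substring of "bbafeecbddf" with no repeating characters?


Input: "bbafeecbddf"
Sliding window (track last position of each char):
  Position 0 ('b'): window [0,0] length 1 -- new best
  Position 1 ('b'): repeat (last at 0), move window start to 1
  Position 1 ('b'): window [1,1] length 1
  Position 2 ('a'): window [1,2] length 2 -- new best
  Position 3 ('f'): window [1,3] length 3 -- new best
  Position 4 ('e'): window [1,4] length 4 -- new best
  Position 5 ('e'): repeat (last at 4), move window start to 5
  Position 5 ('e'): window [5,5] length 1
  Position 6 ('c'): window [5,6] length 2
  Position 7 ('b'): window [5,7] length 3
  Position 8 ('d'): window [5,8] length 4
  Position 9 ('d'): repeat (last at 8), move window start to 9
  Position 9 ('d'): window [9,9] length 1
  Position 10 ('f'): window [9,10] length 2
Longest substring with no repeats: "bafe" with length 4

4


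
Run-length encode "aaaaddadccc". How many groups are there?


Input: aaaaddadccc
Scanning for consecutive runs:
  Group 1: 'a' x 4 (positions 0-3)
  Group 2: 'd' x 2 (positions 4-5)
  Group 3: 'a' x 1 (positions 6-6)
  Group 4: 'd' x 1 (positions 7-7)
  Group 5: 'c' x 3 (positions 8-10)
Total groups: 5

5


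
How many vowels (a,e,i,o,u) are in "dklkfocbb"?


Input: dklkfocbb
Checking each character:
  'd' at position 0: consonant
  'k' at position 1: consonant
  'l' at position 2: consonant
  'k' at position 3: consonant
  'f' at position 4: consonant
  'o' at position 5: vowel (running total: 1)
  'c' at position 6: consonant
  'b' at position 7: consonant
  'b' at position 8: consonant
Total vowels: 1

1


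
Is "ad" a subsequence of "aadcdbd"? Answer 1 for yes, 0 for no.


Check if "ad" is a subsequence of "aadcdbd"
Greedy scan:
  Position 0 ('a'): matches sub[0] = 'a'
  Position 1 ('a'): no match needed
  Position 2 ('d'): matches sub[1] = 'd'
  Position 3 ('c'): no match needed
  Position 4 ('d'): no match needed
  Position 5 ('b'): no match needed
  Position 6 ('d'): no match needed
All 2 characters matched => is a subsequence

1


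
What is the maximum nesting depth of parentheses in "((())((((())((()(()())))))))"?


Input: "((())((((())((()(()())))))))"
Tracking depth:
  Position 0 '(': depth becomes 1
  Position 1 '(': depth becomes 2
  Position 2 '(': depth becomes 3
  Position 3 ')': depth becomes 2
  Position 4 ')': depth becomes 1
  Position 5 '(': depth becomes 2
  Position 6 '(': depth becomes 3
  Position 7 '(': depth becomes 4
  Position 8 '(': depth becomes 5
  Position 9 '(': depth becomes 6
  Position 10 ')': depth becomes 5
  Position 11 ')': depth becomes 4
  Position 12 '(': depth becomes 5
  Position 13 '(': depth becomes 6
  Position 14 '(': depth becomes 7
  Position 15 ')': depth becomes 6
  Position 16 '(': depth becomes 7
  Position 17 '(': depth becomes 8
  Position 18 ')': depth becomes 7
  Position 19 '(': depth becomes 8
  Position 20 ')': depth becomes 7
  Position 21 ')': depth becomes 6
  Position 22 ')': depth becomes 5
  Position 23 ')': depth becomes 4
  Position 24 ')': depth becomes 3
  Position 25 ')': depth becomes 2
  Position 26 ')': depth becomes 1
  Position 27 ')': depth becomes 0
Maximum depth reached: 8

8


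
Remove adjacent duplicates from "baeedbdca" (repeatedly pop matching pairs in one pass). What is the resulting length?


Input: baeedbdca
Stack-based adjacent duplicate removal:
  Read 'b': push. Stack: b
  Read 'a': push. Stack: ba
  Read 'e': push. Stack: bae
  Read 'e': matches stack top 'e' => pop. Stack: ba
  Read 'd': push. Stack: bad
  Read 'b': push. Stack: badb
  Read 'd': push. Stack: badbd
  Read 'c': push. Stack: badbdc
  Read 'a': push. Stack: badbdca
Final stack: "badbdca" (length 7)

7


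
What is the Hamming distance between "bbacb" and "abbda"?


Comparing "bbacb" and "abbda" position by position:
  Position 0: 'b' vs 'a' => differ
  Position 1: 'b' vs 'b' => same
  Position 2: 'a' vs 'b' => differ
  Position 3: 'c' vs 'd' => differ
  Position 4: 'b' vs 'a' => differ
Total differences (Hamming distance): 4

4


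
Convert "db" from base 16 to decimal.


Input: "db" in base 16
Positional expansion:
  Digit 'd' (value 13) x 16^1 = 208
  Digit 'b' (value 11) x 16^0 = 11
Sum = 219

219


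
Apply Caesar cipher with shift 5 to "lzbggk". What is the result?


Caesar cipher: shift "lzbggk" by 5
  'l' (pos 11) + 5 = pos 16 = 'q'
  'z' (pos 25) + 5 = pos 4 = 'e'
  'b' (pos 1) + 5 = pos 6 = 'g'
  'g' (pos 6) + 5 = pos 11 = 'l'
  'g' (pos 6) + 5 = pos 11 = 'l'
  'k' (pos 10) + 5 = pos 15 = 'p'
Result: qegllp

qegllp


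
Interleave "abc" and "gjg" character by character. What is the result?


Interleaving "abc" and "gjg":
  Position 0: 'a' from first, 'g' from second => "ag"
  Position 1: 'b' from first, 'j' from second => "bj"
  Position 2: 'c' from first, 'g' from second => "cg"
Result: agbjcg

agbjcg


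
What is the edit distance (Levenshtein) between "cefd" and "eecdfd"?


Computing edit distance: "cefd" -> "eecdfd"
DP table:
           e    e    c    d    f    d
      0    1    2    3    4    5    6
  c   1    1    2    2    3    4    5
  e   2    1    1    2    3    4    5
  f   3    2    2    2    3    3    4
  d   4    3    3    3    2    3    3
Edit distance = dp[4][6] = 3

3


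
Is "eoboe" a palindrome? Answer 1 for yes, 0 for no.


Input: eoboe
Reversed: eoboe
  Compare pos 0 ('e') with pos 4 ('e'): match
  Compare pos 1 ('o') with pos 3 ('o'): match
Result: palindrome

1


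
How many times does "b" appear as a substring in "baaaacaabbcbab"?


Searching for "b" in "baaaacaabbcbab"
Scanning each position:
  Position 0: "b" => MATCH
  Position 1: "a" => no
  Position 2: "a" => no
  Position 3: "a" => no
  Position 4: "a" => no
  Position 5: "c" => no
  Position 6: "a" => no
  Position 7: "a" => no
  Position 8: "b" => MATCH
  Position 9: "b" => MATCH
  Position 10: "c" => no
  Position 11: "b" => MATCH
  Position 12: "a" => no
  Position 13: "b" => MATCH
Total occurrences: 5

5


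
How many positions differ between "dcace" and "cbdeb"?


Comparing "dcace" and "cbdeb" position by position:
  Position 0: 'd' vs 'c' => DIFFER
  Position 1: 'c' vs 'b' => DIFFER
  Position 2: 'a' vs 'd' => DIFFER
  Position 3: 'c' vs 'e' => DIFFER
  Position 4: 'e' vs 'b' => DIFFER
Positions that differ: 5

5


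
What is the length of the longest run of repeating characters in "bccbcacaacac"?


Input: "bccbcacaacac"
Scanning for longest run:
  Position 1 ('c'): new char, reset run to 1
  Position 2 ('c'): continues run of 'c', length=2
  Position 3 ('b'): new char, reset run to 1
  Position 4 ('c'): new char, reset run to 1
  Position 5 ('a'): new char, reset run to 1
  Position 6 ('c'): new char, reset run to 1
  Position 7 ('a'): new char, reset run to 1
  Position 8 ('a'): continues run of 'a', length=2
  Position 9 ('c'): new char, reset run to 1
  Position 10 ('a'): new char, reset run to 1
  Position 11 ('c'): new char, reset run to 1
Longest run: 'c' with length 2

2


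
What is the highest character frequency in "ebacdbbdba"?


Input: ebacdbbdba
Character counts:
  'a': 2
  'b': 4
  'c': 1
  'd': 2
  'e': 1
Maximum frequency: 4

4


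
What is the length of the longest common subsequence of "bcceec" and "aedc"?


LCS of "bcceec" and "aedc"
DP table:
           a    e    d    c
      0    0    0    0    0
  b   0    0    0    0    0
  c   0    0    0    0    1
  c   0    0    0    0    1
  e   0    0    1    1    1
  e   0    0    1    1    1
  c   0    0    1    1    2
LCS length = dp[6][4] = 2

2


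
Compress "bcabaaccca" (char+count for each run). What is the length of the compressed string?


Input: bcabaaccca
Runs:
  'b' x 1 => "b1"
  'c' x 1 => "c1"
  'a' x 1 => "a1"
  'b' x 1 => "b1"
  'a' x 2 => "a2"
  'c' x 3 => "c3"
  'a' x 1 => "a1"
Compressed: "b1c1a1b1a2c3a1"
Compressed length: 14

14


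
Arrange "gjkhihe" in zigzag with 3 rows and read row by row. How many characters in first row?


Zigzag "gjkhihe" into 3 rows:
Placing characters:
  'g' => row 0
  'j' => row 1
  'k' => row 2
  'h' => row 1
  'i' => row 0
  'h' => row 1
  'e' => row 2
Rows:
  Row 0: "gi"
  Row 1: "jhh"
  Row 2: "ke"
First row length: 2

2


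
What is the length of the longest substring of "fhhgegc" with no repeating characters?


Input: "fhhgegc"
Sliding window (track last position of each char):
  Position 0 ('f'): window [0,0] length 1 -- new best
  Position 1 ('h'): window [0,1] length 2 -- new best
  Position 2 ('h'): repeat (last at 1), move window start to 2
  Position 2 ('h'): window [2,2] length 1
  Position 3 ('g'): window [2,3] length 2
  Position 4 ('e'): window [2,4] length 3 -- new best
  Position 5 ('g'): repeat (last at 3), move window start to 4
  Position 5 ('g'): window [4,5] length 2
  Position 6 ('c'): window [4,6] length 3
Longest substring with no repeats: "hge" with length 3

3
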